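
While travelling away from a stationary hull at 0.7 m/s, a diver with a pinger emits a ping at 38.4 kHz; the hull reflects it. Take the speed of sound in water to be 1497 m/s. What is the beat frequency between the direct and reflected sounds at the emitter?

35.9 Hz

The hull receives the sound from a moving source: f₁ = f₀ · v/(v + v_e) = 38.4 × 1497/1497.7 ≈ 38.3821 kHz.
On the return leg the diver with a pinger is a moving observer: f₂ = f₁ · (v − v_e)/v = 38.3821 × 1496.3/1497 ≈ 38.3641 kHz.
Equivalently f₂ = f₀ · (v − v_e)/(v + v_e).
Beat against the emitted tone (with f₀ = 38400 Hz): |f₂ − f₀| = 2v_e·f₀/(v + v_e) = 2 × 0.7 × 38400/1497.7 ≈ 35.9 Hz.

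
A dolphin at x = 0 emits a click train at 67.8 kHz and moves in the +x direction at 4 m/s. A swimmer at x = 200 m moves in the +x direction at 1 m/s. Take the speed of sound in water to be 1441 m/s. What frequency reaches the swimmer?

67.9 kHz

The observer lies on the +x side, so the source is heading toward the observer and the observer is heading away from the source.
With source approaching and observer receding, f' = f · (v − v_o)/(v − v_s).
f' = 67.8 × (1441 − 1)/(1441 − 4) = 67.8 × 1440/1437 ≈ 67.9 kHz.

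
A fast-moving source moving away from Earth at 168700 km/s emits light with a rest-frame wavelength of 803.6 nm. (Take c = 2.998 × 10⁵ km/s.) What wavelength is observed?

β = v/c = 168700/299800 = 0.5627.
Relativistic Doppler for wavelength: λ' = λ₀ · √((1 + β)/(1 − β)).
λ' = 803.6 × √(1.5627/0.4373) = 803.6 × 1.89040 ≈ 1519.1 nm.

1519.1 nm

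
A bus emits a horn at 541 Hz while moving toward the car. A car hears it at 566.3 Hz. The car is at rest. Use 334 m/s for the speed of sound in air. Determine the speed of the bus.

14.9 m/s

f' = f · v/(v − v_s) ⇒ v_s = v · |1 − f/f'|.
v_s = 334 × |1 − 541/566.3| = 334 × 0.04468 ≈ 14.9 m/s.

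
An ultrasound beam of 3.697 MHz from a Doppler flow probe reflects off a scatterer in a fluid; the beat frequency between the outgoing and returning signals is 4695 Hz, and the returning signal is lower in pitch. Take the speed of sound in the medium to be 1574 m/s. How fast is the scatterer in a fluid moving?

1.00 m/s

Double Doppler shift off a moving reflector: f₂ = f₀ · (v + u)/(v − u) (u > 0 toward emitter).
Returning signal is lower, so f₂ = f₀ − Δf = 3697000 − 4695 = 3692305 Hz.
Rearranging, u = v · (f₂ − f₀)/(f₂ + f₀) = 1574 × -4695/7389305 ≈ -1.00 m/s.
So the scatterer in a fluid is moving at 1.00 m/s away from the emitter.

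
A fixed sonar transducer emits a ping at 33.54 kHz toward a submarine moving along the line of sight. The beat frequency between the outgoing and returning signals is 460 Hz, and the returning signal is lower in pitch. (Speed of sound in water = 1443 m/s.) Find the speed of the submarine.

10.0 m/s

Double Doppler shift off a moving reflector: f₂ = f₀ · (v + u)/(v − u) (u > 0 toward emitter).
Returning signal is lower, so f₂ = f₀ − Δf = 33540 − 460 = 33080 Hz.
Rearranging, u = v · (f₂ − f₀)/(f₂ + f₀) = 1443 × -460/66620 ≈ -10.0 m/s.
So the submarine is moving at 10.0 m/s away from the emitter.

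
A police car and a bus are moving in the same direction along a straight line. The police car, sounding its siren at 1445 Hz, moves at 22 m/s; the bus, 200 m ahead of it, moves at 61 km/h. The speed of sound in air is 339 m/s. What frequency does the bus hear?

1468 Hz

61 km/h = 16.94 m/s.
The bus is ahead, so the police car is moving toward it while the bus is moving away from the police car.
Both move, so f' = f · (v − v_o)/(v − v_s).
f' = 1445 × (339 − 16.94)/(339 − 22) = 1445 × 322.06/317 ≈ 1468 Hz.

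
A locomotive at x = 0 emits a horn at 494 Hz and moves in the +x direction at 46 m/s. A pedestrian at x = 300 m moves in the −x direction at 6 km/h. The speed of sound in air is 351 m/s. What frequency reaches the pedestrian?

571 Hz

6 km/h = 1.667 m/s.
The observer lies on the +x side, so the source is heading toward the observer and the observer is heading toward the source.
Both move, so f' = f · (v + v_o)/(v − v_s).
f' = 494 × (351 + 1.667)/(351 − 46) = 494 × 352.67/305 ≈ 571 Hz.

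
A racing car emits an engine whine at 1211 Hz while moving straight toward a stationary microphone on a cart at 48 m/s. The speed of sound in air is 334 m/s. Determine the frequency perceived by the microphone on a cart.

1414 Hz

Moving source, stationary observer: f' = f · v/(v − v_s) since the source is approaching.
f' = 1211 × 334/(334 − 48) = 1211 × 334/286 ≈ 1414 Hz.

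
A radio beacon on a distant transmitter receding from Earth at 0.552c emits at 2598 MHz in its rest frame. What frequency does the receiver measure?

Relativistic Doppler for frequency: f' = f₀ · √((1 − β)/(1 + β)).
f' = 2598 × √(0.4480/1.5520) = 2598 × 0.53727 ≈ 1395.8 MHz.

1395.8 MHz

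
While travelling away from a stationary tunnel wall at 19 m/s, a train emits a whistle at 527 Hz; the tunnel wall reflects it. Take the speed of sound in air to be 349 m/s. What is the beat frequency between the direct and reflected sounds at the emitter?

The tunnel wall receives the sound from a moving source: f₁ = f₀ · v/(v + v_e) = 527 × 349/368 ≈ 499.8 Hz.
On the return leg the train is a moving observer: f₂ = f₁ · (v − v_e)/v = 499.8 × 330/349 ≈ 472.6 Hz.
Equivalently f₂ = f₀ · (v − v_e)/(v + v_e).
Beat against the emitted tone: |f₂ − f₀| = 2v_e·f₀/(v + v_e) = 2 × 19 × 527/368 ≈ 54.4 Hz.

54.4 Hz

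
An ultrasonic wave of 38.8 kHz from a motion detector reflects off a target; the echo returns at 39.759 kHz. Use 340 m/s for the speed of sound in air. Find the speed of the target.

4.2 m/s

Double Doppler shift off a moving reflector: f₂ = f₀ · (v + u)/(v − u) (u > 0 toward emitter).
Rearranging, u = v · (f₂ − f₀)/(f₂ + f₀) = 340 × 0.959/78.559 ≈ 4.2 m/s.
So the target is moving at 4.2 m/s toward the emitter.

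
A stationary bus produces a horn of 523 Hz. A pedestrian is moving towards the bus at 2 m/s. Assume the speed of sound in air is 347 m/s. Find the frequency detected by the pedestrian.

526 Hz

Moving observer, stationary source: f' = f · (v + v_o)/v.
f' = 523 × (347 + 2)/347 = 523 × 349/347 ≈ 526 Hz.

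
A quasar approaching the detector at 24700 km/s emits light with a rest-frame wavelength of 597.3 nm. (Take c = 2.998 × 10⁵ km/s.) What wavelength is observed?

550.0 nm

β = v/c = 24700/299800 = 0.0824.
Relativistic Doppler for wavelength: λ' = λ₀ · √((1 − β)/(1 + β)).
λ' = 597.3 × √(0.9176/1.0824) = 597.3 × 0.92074 ≈ 550.0 nm.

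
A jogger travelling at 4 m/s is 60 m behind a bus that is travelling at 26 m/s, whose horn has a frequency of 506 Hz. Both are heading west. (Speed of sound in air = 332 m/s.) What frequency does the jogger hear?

The jogger is behind, so the bus is moving away from it while the jogger is moving toward the bus.
General Doppler shift: f' = f · (v + v_o)/(v + v_s).
f' = 506 × (332 + 4)/(332 + 26) = 506 × 336/358 ≈ 475 Hz.

475 Hz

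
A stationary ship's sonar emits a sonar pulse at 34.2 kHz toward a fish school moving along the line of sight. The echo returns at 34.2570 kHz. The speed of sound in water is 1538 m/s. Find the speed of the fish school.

1.28 m/s

Double Doppler shift off a moving reflector: f₂ = f₀ · (v + u)/(v − u) (u > 0 toward emitter).
Rearranging, u = v · (f₂ − f₀)/(f₂ + f₀) = 1538 × 0.0570/68.4570 ≈ 1.28 m/s.
So the fish school is moving at 1.28 m/s toward the emitter.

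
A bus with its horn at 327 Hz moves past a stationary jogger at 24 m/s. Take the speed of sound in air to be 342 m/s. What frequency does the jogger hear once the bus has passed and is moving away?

306 Hz

Receding: f₂ = f · v/(v + v_s) = 327 × 342/366 ≈ 306 Hz.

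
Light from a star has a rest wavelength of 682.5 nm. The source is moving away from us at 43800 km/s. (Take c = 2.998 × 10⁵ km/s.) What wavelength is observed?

β = v/c = 43800/299800 = 0.1461.
Relativistic Doppler for wavelength: λ' = λ₀ · √((1 + β)/(1 − β)).
λ' = 682.5 × √(1.1461/0.8539) = 682.5 × 1.15853 ≈ 790.7 nm.

790.7 nm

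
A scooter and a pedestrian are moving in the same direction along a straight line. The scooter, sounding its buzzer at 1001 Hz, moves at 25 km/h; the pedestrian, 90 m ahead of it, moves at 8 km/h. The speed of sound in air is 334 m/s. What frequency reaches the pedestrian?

1015 Hz

25 km/h = 6.944 m/s; 8 km/h = 2.222 m/s.
The pedestrian is ahead, so the scooter is moving toward it while the pedestrian is moving away from the scooter.
Both move, so f' = f · (v − v_o)/(v − v_s).
f' = 1001 × (334 − 2.222)/(334 − 6.944) = 1001 × 331.78/327.06 ≈ 1015 Hz.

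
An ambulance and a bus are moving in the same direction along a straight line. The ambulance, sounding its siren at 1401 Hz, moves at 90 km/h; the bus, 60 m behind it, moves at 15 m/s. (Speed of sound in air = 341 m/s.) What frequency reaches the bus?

90 km/h = 25 m/s.
The bus is behind, so the ambulance is moving away from it while the bus is moving toward the ambulance.
With source receding and observer approaching, f' = f · (v + v_o)/(v + v_s).
f' = 1401 × (341 + 15)/(341 + 25) = 1401 × 356/366 ≈ 1363 Hz.

1363 Hz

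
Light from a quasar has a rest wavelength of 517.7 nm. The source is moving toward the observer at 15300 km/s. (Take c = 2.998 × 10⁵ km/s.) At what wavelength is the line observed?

β = v/c = 15300/299800 = 0.0510.
Relativistic Doppler for wavelength: λ' = λ₀ · √((1 − β)/(1 + β)).
λ' = 517.7 × √(0.9490/1.0510) = 517.7 × 0.95020 ≈ 491.9 nm.

491.9 nm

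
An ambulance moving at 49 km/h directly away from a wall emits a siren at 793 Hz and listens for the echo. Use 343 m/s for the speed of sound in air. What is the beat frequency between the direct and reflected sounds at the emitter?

61 Hz

49 km/h = 13.61 m/s.
The wall receives the sound from a moving source: f₁ = f₀ · v/(v + v_e) = 793 × 343/356.61 ≈ 762.7 Hz.
On the return leg the ambulance is a moving observer: f₂ = f₁ · (v − v_e)/v = 762.7 × 329.39/343 ≈ 732.5 Hz.
Equivalently f₂ = f₀ · (v − v_e)/(v + v_e).
Beat against the emitted tone: |f₂ − f₀| = 2v_e·f₀/(v + v_e) = 2 × 13.61 × 793/356.61 ≈ 61 Hz.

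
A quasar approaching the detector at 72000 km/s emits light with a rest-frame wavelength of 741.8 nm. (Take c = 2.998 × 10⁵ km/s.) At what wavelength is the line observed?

580.6 nm

β = v/c = 72000/299800 = 0.2402.
Relativistic Doppler for wavelength: λ' = λ₀ · √((1 − β)/(1 + β)).
λ' = 741.8 × √(0.7598/1.2402) = 741.8 × 0.78275 ≈ 580.6 nm.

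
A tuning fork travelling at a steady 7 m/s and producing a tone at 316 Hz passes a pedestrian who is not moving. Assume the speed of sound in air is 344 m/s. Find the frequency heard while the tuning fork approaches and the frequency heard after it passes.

323 Hz approaching; 310 Hz receding

Approaching: f₁ = f · v/(v − v_s) = 316 × 344/337 ≈ 323 Hz.
Receding: f₂ = f · v/(v + v_s) = 316 × 344/351 ≈ 310 Hz.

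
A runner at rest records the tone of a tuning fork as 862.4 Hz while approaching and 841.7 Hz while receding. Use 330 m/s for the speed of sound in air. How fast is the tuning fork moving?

f₁/f₂ = (v + v_s)/(v − v_s), so v_s = v · (f₁ − f₂)/(f₁ + f₂).
v_s = 330 × (862.4 − 841.7)/(862.4 + 841.7) = 330 × 20.7/1704.1 ≈ 4.0 m/s.

4.0 m/s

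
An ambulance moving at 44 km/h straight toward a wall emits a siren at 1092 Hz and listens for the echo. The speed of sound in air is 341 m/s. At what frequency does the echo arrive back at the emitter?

1173 Hz

44 km/h = 12.22 m/s.
The wall receives the sound from a moving source: f₁ = f₀ · v/(v − v_e) = 1092 × 341/328.78 ≈ 1133 Hz.
On the return leg the ambulance is a moving observer: f₂ = f₁ · (v + v_e)/v = 1133 × 353.22/341 ≈ 1173 Hz.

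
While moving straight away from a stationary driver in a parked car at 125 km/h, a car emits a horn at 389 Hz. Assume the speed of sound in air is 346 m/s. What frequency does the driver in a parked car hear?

354 Hz

125 km/h = 34.72 m/s.
Moving source, stationary observer: f' = f · v/(v + v_s) since the source is receding.
f' = 389 × 346/(346 + 34.72) = 389 × 346/380.7 ≈ 354 Hz.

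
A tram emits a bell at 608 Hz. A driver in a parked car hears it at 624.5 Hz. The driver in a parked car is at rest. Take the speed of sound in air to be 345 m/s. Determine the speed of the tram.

f' > f, so the tram is approaching.
f' = f · v/(v − v_s) ⇒ v_s = v · |1 − f/f'|.
v_s = 345 × |1 − 608/624.5| = 345 × 0.02642 ≈ 9.1 m/s.

9.1 m/s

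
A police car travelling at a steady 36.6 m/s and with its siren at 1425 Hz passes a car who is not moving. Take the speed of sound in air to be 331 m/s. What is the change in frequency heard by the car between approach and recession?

Approaching: f₁ = f · v/(v − v_s) = 1425 × 331/294.4 ≈ 1602 Hz.
Receding: f₂ = f · v/(v + v_s) = 1425 × 331/367.6 ≈ 1283 Hz.
Drop: f₁ − f₂ = 2f·v·v_s/(v² − v_s²) = 2 × 1425 × 331 × 36.6/(331² − 36.6²) ≈ 319 Hz.

319 Hz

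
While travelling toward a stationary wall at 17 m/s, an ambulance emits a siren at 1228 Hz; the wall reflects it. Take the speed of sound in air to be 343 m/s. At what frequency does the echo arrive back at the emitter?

The wall receives the sound from a moving source: f₁ = f₀ · v/(v − v_e) = 1228 × 343/326 ≈ 1292 Hz.
On the return leg the ambulance is a moving observer: f₂ = f₁ · (v + v_e)/v = 1292 × 360/343 ≈ 1356 Hz.
Equivalently f₂ = f₀ · (v + v_e)/(v − v_e).

1356 Hz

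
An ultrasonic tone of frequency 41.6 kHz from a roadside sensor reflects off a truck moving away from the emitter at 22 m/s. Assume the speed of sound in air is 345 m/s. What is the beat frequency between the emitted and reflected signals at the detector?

At the truck (a moving observer), f₁ = f₀ · (v − u)/v = 41.6 × 323/345 ≈ 38.95 kHz.
The reflection then acts as a moving source: f₂ = f₁ · v/(v + u) ≈ 36.61 kHz.
Beat frequency (with f₀ = 41600 Hz): |f₂ − f₀| = 2u·f₀/(v + u) = 2 × 22 × 41600/367 ≈ 4987 Hz.

4987 Hz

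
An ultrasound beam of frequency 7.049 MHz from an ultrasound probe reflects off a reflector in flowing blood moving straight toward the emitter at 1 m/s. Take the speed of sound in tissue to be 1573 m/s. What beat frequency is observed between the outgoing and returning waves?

The reflector in flowing blood first receives the wave as a moving observer: f₁ = f₀ · (v + u)/v = 7.049 × (1573 + 1)/1573 ≈ 7.05348 MHz.
On reflection it acts as a source moving toward the stationary detector: f₂ = f₁ · v/(v − u) = 7.05348 × 1573/1572 ≈ 7.05797 MHz.
Equivalently f₂ = f₀ · (v + u)/(v − u).
Beat frequency (with f₀ = 7049000 Hz): |f₂ − f₀| = 2u·f₀/(v − u) = 2 × 1 × 7049000/1572 ≈ 8968 Hz.

8968 Hz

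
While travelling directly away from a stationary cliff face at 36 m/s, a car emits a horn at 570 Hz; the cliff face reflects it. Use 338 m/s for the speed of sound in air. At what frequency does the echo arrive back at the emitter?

460 Hz

The cliff face receives the sound from a moving source: f₁ = f₀ · v/(v + v_e) = 570 × 338/374 ≈ 515 Hz.
On the return leg the car is a moving observer: f₂ = f₁ · (v − v_e)/v = 515 × 302/338 ≈ 460 Hz.
Equivalently f₂ = f₀ · (v − v_e)/(v + v_e).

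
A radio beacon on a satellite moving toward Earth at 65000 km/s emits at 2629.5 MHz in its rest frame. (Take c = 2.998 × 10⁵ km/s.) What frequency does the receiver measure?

3277.6 MHz

β = v/c = 65000/299800 = 0.2168.
Relativistic Doppler for frequency: f' = f₀ · √((1 + β)/(1 − β)).
f' = 2629.5 × √(1.2168/0.7832) = 2629.5 × 1.24646 ≈ 3277.6 MHz.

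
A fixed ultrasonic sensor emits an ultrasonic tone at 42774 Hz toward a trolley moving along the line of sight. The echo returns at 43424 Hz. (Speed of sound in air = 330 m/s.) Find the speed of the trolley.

2.49 m/s

Double Doppler shift off a moving reflector: f₂ = f₀ · (v + u)/(v − u) (u > 0 toward emitter).
Rearranging, u = v · (f₂ − f₀)/(f₂ + f₀) = 330 × 650/86198 ≈ 2.49 m/s.
So the trolley is moving at 2.49 m/s toward the emitter.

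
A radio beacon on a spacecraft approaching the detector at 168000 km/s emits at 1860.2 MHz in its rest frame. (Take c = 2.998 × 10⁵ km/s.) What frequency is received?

3504.5 MHz

β = v/c = 168000/299800 = 0.5604.
Relativistic Doppler for frequency: f' = f₀ · √((1 + β)/(1 − β)).
f' = 1860.2 × √(1.5604/0.4396) = 1860.2 × 1.88396 ≈ 3504.5 MHz.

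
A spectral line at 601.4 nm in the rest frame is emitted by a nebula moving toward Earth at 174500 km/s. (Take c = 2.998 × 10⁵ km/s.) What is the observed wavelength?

309.1 nm

β = v/c = 174500/299800 = 0.5821.
Relativistic Doppler for wavelength: λ' = λ₀ · √((1 − β)/(1 + β)).
λ' = 601.4 × √(0.4179/1.5821) = 601.4 × 0.51398 ≈ 309.1 nm.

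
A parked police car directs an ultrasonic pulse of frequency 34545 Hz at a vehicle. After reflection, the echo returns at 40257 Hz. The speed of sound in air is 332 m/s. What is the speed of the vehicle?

25 m/s

Double Doppler shift off a moving reflector: f₂ = f₀ · (v + u)/(v − u) (u > 0 toward emitter).
Rearranging, u = v · (f₂ − f₀)/(f₂ + f₀) = 332 × 5712/74802 ≈ 25 m/s.
So the vehicle is moving at 25 m/s toward the emitter.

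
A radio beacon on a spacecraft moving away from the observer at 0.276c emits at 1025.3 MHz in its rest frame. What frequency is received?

772.3 MHz

Relativistic Doppler for frequency: f' = f₀ · √((1 − β)/(1 + β)).
f' = 1025.3 × √(0.7240/1.2760) = 1025.3 × 0.75326 ≈ 772.3 MHz.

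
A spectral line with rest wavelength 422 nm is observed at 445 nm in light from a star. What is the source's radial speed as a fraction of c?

λ'/λ₀ = 1.0545 > 1 (redshift), so the source is receding.
λ'/λ₀ = √((1 + β)/(1 − β)) for a receding source ⇒ β = (r² − 1)/(r² + 1) with r = λ'/λ₀.
β = (1.1120 − 1)/(1.1120 + 1) ≈ 0.053.

0.053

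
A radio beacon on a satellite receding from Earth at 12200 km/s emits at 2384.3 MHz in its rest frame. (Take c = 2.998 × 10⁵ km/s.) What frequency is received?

β = v/c = 12200/299800 = 0.0407.
Relativistic Doppler for frequency: f' = f₀ · √((1 − β)/(1 + β)).
f' = 2384.3 × √(0.9593/1.0407) = 2384.3 × 0.96010 ≈ 2289.2 MHz.

2289.2 MHz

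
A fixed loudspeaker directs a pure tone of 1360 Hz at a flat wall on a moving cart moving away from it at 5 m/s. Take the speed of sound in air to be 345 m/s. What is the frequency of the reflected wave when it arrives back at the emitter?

1321 Hz

At the flat wall on a moving cart (a moving observer), f₁ = f₀ · (v − u)/v = 1360 × 340/345 ≈ 1340 Hz.
The reflection then acts as a moving source: f₂ = f₁ · v/(v + u) ≈ 1321 Hz.
Equivalently f₂ = f₀ · (v − u)/(v + u).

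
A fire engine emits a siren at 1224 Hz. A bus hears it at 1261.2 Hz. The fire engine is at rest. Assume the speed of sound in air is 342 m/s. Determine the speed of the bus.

10.4 m/s

f' > f, so the bus is approaching.
f' = f · (v + v_o)/v ⇒ v_o = v · |f'/f − 1|.
v_o = 342 × |1261.2/1224 − 1| = 342 × 0.03039 ≈ 10.4 m/s.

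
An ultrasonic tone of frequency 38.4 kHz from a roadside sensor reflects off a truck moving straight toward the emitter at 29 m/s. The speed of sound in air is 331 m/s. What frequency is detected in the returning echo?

45.8 kHz

The truck first receives the wave as a moving observer: f₁ = f₀ · (v + u)/v = 38.4 × (331 + 29)/331 ≈ 41.8 kHz.
On reflection it acts as a source moving toward the stationary detector: f₂ = f₁ · v/(v − u) = 41.8 × 331/302 ≈ 45.8 kHz.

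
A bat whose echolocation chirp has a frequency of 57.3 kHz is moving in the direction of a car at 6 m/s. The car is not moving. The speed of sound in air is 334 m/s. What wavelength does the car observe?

Only the source moves, toward the listener, so f' = f · v/(v − v_s).
f' = 57.3 × 334/(334 − 6) ≈ 58.3 kHz.
λ' = v/f' = 334/58348.2 ≈ 5.72 mm.

5.72 mm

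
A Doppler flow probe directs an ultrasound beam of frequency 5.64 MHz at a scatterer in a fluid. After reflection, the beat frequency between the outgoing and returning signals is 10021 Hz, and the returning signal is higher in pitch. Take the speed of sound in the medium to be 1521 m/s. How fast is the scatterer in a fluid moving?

1.35 m/s

Double Doppler shift off a moving reflector: f₂ = f₀ · (v + u)/(v − u) (u > 0 toward emitter).
Returning signal is higher, so f₂ = f₀ + Δf = 5640000 + 10021 = 5650021 Hz.
Rearranging, u = v · (f₂ − f₀)/(f₂ + f₀) = 1521 × 10021/11290021 ≈ 1.35 m/s.
So the scatterer in a fluid is moving at 1.35 m/s toward the emitter.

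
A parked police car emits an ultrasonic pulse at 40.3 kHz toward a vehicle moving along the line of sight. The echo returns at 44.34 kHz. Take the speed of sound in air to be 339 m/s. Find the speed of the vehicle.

Double Doppler shift off a moving reflector: f₂ = f₀ · (v + u)/(v − u) (u > 0 toward emitter).
Rearranging, u = v · (f₂ − f₀)/(f₂ + f₀) = 339 × 4.04/84.64 ≈ 16.2 m/s.
So the vehicle is moving at 16.2 m/s toward the emitter.

16.2 m/s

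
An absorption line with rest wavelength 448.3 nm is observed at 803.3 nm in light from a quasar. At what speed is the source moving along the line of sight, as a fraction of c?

λ'/λ₀ = 1.7919 > 1 (redshift), so the source is receding.
λ'/λ₀ = √((1 + β)/(1 − β)) for a receding source ⇒ β = (r² − 1)/(r² + 1) with r = λ'/λ₀.
β = (3.2108 − 1)/(3.2108 + 1) ≈ 0.525.

0.525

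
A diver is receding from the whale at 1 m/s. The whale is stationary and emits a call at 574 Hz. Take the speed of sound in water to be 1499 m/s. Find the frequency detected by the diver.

574 Hz

Only the observer moves, away from the source, so f' = f · (v − v_o)/v.
f' = 574 × (1499 − 1)/1499 = 574 × 1498/1499 ≈ 574 Hz.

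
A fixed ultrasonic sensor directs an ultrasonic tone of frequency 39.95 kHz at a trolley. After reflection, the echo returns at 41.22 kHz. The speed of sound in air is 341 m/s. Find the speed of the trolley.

Double Doppler shift off a moving reflector: f₂ = f₀ · (v + u)/(v − u) (u > 0 toward emitter).
Rearranging, u = v · (f₂ − f₀)/(f₂ + f₀) = 341 × 1.27/81.17 ≈ 5.3 m/s.
So the trolley is moving at 5.3 m/s toward the emitter.

5.3 m/s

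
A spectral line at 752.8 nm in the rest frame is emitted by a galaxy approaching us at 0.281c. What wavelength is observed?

564.0 nm

Relativistic Doppler for wavelength: λ' = λ₀ · √((1 − β)/(1 + β)).
λ' = 752.8 × √(0.7190/1.2810) = 752.8 × 0.74919 ≈ 564.0 nm.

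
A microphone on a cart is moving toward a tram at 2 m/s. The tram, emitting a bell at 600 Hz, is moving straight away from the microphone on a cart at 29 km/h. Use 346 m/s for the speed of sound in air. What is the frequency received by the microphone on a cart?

29 km/h = 8.056 m/s.
Both move, so f' = f · (v + v_o)/(v + v_s).
f' = 600 × (346 + 2)/(346 + 8.056) = 600 × 348/354.06 ≈ 590 Hz.

590 Hz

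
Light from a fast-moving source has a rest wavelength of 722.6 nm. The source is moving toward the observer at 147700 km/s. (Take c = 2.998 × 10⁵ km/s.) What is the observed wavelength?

β = v/c = 147700/299800 = 0.4927.
Relativistic Doppler for wavelength: λ' = λ₀ · √((1 − β)/(1 + β)).
λ' = 722.6 × √(0.5073/1.4927) = 722.6 × 0.58300 ≈ 421.3 nm.

421.3 nm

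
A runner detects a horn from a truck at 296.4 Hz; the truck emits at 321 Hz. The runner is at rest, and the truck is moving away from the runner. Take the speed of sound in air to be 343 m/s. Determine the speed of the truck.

28 m/s

f' = f · v/(v + v_s) ⇒ v_s = v · |1 − f/f'|.
v_s = 343 × |1 − 321/296.4| = 343 × 0.083 ≈ 28 m/s.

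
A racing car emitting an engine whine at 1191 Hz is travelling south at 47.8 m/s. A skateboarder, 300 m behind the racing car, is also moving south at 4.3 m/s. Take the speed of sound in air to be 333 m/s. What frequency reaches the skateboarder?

The skateboarder is behind, so the racing car is moving away from it while the skateboarder is moving toward the racing car.
General Doppler shift: f' = f · (v + v_o)/(v + v_s).
f' = 1191 × (333 + 4.3)/(333 + 47.8) = 1191 × 337.3/380.8 ≈ 1055 Hz.

1055 Hz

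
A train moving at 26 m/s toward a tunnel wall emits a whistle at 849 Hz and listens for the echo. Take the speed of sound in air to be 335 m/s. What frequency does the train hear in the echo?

992 Hz

The tunnel wall receives the sound from a moving source: f₁ = f₀ · v/(v − v_e) = 849 × 335/309 ≈ 920 Hz.
On the return leg the train is a moving observer: f₂ = f₁ · (v + v_e)/v = 920 × 361/335 ≈ 992 Hz.
Equivalently f₂ = f₀ · (v + v_e)/(v − v_e).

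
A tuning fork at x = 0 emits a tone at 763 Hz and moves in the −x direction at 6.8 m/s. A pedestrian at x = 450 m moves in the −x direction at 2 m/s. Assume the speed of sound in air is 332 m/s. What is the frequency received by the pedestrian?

The observer lies on the +x side, so the source is heading away from the observer and the observer is heading toward the source.
General Doppler shift: f' = f · (v + v_o)/(v + v_s).
f' = 763 × (332 + 2)/(332 + 6.8) = 763 × 334/338.8 ≈ 752 Hz.

752 Hz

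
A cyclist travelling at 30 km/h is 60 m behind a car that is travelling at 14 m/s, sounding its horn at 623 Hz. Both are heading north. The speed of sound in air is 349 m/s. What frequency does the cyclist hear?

613 Hz

30 km/h = 8.333 m/s.
The cyclist is behind, so the car is moving away from it while the cyclist is moving toward the car.
With source receding and observer approaching, f' = f · (v + v_o)/(v + v_s).
f' = 623 × (349 + 8.333)/(349 + 14) = 623 × 357.33/363 ≈ 613 Hz.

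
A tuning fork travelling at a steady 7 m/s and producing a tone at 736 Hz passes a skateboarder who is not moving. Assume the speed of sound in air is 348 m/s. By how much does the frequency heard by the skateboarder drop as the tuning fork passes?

Approaching: f₁ = f · v/(v − v_s) = 736 × 348/341 ≈ 751.1 Hz.
Receding: f₂ = f · v/(v + v_s) = 736 × 348/355 ≈ 721.5 Hz.
Drop: f₁ − f₂ = 2f·v·v_s/(v² − v_s²) = 2 × 736 × 348 × 7/(348² − 7²) ≈ 29.6 Hz.

29.6 Hz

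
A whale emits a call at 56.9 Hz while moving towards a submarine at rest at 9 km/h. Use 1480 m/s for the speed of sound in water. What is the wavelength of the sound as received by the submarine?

9 km/h = 2.5 m/s.
With the source moving toward a stationary observer, f' = f · v/(v − v_s).
f' = 56.9 × 1480/(1480 − 2.5) ≈ 57.0 Hz.
λ' = v/f' = 1480/56.9963 ≈ 25.97 m.

25.97 m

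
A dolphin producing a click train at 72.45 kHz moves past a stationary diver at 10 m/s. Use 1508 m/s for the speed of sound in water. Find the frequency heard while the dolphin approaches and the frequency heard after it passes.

72.9 kHz approaching; 72.0 kHz receding

Approaching: f₁ = f · v/(v − v_s) = 72.45 × 1508/1498 ≈ 72.9 kHz.
Receding: f₂ = f · v/(v + v_s) = 72.45 × 1508/1518 ≈ 72.0 kHz.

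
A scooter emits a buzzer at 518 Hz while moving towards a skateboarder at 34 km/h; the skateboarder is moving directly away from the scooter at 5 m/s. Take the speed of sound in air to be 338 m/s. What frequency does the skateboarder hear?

34 km/h = 9.444 m/s.
With source approaching and observer receding, f' = f · (v − v_o)/(v − v_s).
f' = 518 × (338 − 5)/(338 − 9.444) = 518 × 333/328.56 ≈ 525 Hz.

525 Hz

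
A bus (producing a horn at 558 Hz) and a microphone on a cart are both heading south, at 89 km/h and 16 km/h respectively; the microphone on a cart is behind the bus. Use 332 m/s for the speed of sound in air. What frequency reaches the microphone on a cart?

89 km/h = 24.72 m/s; 16 km/h = 4.444 m/s.
The microphone on a cart is behind, so the bus is moving away from it while the microphone on a cart is moving toward the bus.
With source receding and observer approaching, f' = f · (v + v_o)/(v + v_s).
f' = 558 × (332 + 4.444)/(332 + 24.72) = 558 × 336.44/356.72 ≈ 526 Hz.

526 Hz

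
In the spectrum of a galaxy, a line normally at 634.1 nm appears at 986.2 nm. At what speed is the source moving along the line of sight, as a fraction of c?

0.415c

λ'/λ₀ = 1.5553 > 1 (redshift), so the source is receding.
λ'/λ₀ = √((1 + β)/(1 − β)) for a receding source ⇒ β = (r² − 1)/(r² + 1) with r = λ'/λ₀.
β = (2.4189 − 1)/(2.4189 + 1) ≈ 0.415.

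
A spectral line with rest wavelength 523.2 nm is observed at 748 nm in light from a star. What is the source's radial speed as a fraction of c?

λ'/λ₀ = 1.4297 > 1 (redshift), so the source is receding.
λ'/λ₀ = √((1 + β)/(1 − β)) for a receding source ⇒ β = (r² − 1)/(r² + 1) with r = λ'/λ₀.
β = (2.0439 − 1)/(2.0439 + 1) ≈ 0.343.

0.343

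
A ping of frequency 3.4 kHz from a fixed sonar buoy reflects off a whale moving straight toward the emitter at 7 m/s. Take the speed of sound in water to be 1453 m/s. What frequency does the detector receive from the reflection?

3.43 kHz

The whale first receives the wave as a moving observer: f₁ = f₀ · (v + u)/v = 3.4 × (1453 + 7)/1453 ≈ 3.42 kHz.
The reflection then acts as a moving source: f₂ = f₁ · v/(v − u) ≈ 3.43 kHz.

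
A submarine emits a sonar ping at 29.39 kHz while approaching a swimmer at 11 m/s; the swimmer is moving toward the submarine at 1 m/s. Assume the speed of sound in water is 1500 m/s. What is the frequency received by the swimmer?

With source approaching and observer approaching, f' = f · (v + v_o)/(v − v_s).
f' = 29.39 × (1500 + 1)/(1500 − 11) = 29.39 × 1501/1489 ≈ 29.6 kHz.

29.6 kHz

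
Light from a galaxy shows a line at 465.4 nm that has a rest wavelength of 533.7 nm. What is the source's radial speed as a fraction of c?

λ'/λ₀ = 0.8720 < 1 (blueshift), so the source is approaching.
λ'/λ₀ = √((1 − β)/(1 + β)) for an approaching source ⇒ β = (1 − r²)/(1 + r²) with r = λ'/λ₀.
β = (1 − 0.7604)/(1 + 0.7604) ≈ 0.136.

0.136c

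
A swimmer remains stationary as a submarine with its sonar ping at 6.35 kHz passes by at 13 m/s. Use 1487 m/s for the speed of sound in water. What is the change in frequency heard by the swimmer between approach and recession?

Approaching: f₁ = f · v/(v − v_s) = 6.35 × 1487/1474 ≈ 6.406 kHz.
Receding: f₂ = f · v/(v + v_s) = 6.35 × 1487/1500 ≈ 6.295 kHz.
Drop: f₁ − f₂ = 2f·v·v_s/(v² − v_s²) = 2 × 6.35 × 1487 × 13/(1487² − 13²) ≈ 0.111 kHz.

0.111 kHz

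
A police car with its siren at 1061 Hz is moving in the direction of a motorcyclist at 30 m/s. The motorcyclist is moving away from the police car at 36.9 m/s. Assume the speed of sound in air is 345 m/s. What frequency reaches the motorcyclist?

General Doppler shift: f' = f · (v − v_o)/(v − v_s).
f' = 1061 × (345 − 36.9)/(345 − 30) = 1061 × 308.1/315 ≈ 1038 Hz.

1038 Hz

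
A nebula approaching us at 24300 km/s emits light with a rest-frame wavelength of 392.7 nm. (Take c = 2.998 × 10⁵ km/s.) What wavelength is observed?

β = v/c = 24300/299800 = 0.0811.
Relativistic Doppler for wavelength: λ' = λ₀ · √((1 − β)/(1 + β)).
λ' = 392.7 × √(0.9189/1.0811) = 392.7 × 0.92198 ≈ 362.1 nm.

362.1 nm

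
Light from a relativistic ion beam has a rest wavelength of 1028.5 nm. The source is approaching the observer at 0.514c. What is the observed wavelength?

582.7 nm

Relativistic Doppler for wavelength: λ' = λ₀ · √((1 − β)/(1 + β)).
λ' = 1028.5 × √(0.4860/1.5140) = 1028.5 × 0.56657 ≈ 582.7 nm.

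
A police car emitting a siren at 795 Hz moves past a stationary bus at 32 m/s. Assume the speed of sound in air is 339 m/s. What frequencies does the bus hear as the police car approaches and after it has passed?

Approaching: f₁ = f · v/(v − v_s) = 795 × 339/307 ≈ 878 Hz.
Receding: f₂ = f · v/(v + v_s) = 795 × 339/371 ≈ 726 Hz.

878 Hz approaching; 726 Hz receding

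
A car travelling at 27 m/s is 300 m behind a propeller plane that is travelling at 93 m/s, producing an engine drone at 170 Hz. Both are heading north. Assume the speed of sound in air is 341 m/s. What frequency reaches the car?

The car is behind, so the propeller plane is moving away from it while the car is moving toward the propeller plane.
General Doppler shift: f' = f · (v + v_o)/(v + v_s).
f' = 170 × (341 + 27)/(341 + 93) = 170 × 368/434 ≈ 144 Hz.

144 Hz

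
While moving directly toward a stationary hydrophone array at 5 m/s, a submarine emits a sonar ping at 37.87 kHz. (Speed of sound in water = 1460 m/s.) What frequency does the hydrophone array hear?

38.0 kHz

Moving source, stationary observer: f' = f · v/(v − v_s) since the source is approaching.
f' = 37.87 × 1460/(1460 − 5) = 37.87 × 1460/1455 ≈ 38.0 kHz.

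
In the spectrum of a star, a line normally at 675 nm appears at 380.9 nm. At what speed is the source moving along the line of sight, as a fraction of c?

0.517

λ'/λ₀ = 0.5643 < 1 (blueshift), so the source is approaching.
λ'/λ₀ = √((1 − β)/(1 + β)) for an approaching source ⇒ β = (1 − r²)/(1 + r²) with r = λ'/λ₀.
β = (1 − 0.3184)/(1 + 0.3184) ≈ 0.517.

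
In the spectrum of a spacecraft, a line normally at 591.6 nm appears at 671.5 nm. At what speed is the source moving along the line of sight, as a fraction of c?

λ'/λ₀ = 1.1351 > 1 (redshift), so the source is receding.
λ'/λ₀ = √((1 + β)/(1 − β)) for a receding source ⇒ β = (r² − 1)/(r² + 1) with r = λ'/λ₀.
β = (1.2884 − 1)/(1.2884 + 1) ≈ 0.126.

0.126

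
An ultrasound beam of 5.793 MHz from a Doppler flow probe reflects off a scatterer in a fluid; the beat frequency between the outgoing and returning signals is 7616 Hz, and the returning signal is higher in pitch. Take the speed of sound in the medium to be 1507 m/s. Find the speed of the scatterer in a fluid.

Double Doppler shift off a moving reflector: f₂ = f₀ · (v + u)/(v − u) (u > 0 toward emitter).
Returning signal is higher, so f₂ = f₀ + Δf = 5793000 + 7616 = 5800616 Hz.
Rearranging, u = v · (f₂ − f₀)/(f₂ + f₀) = 1507 × 7616/11593616 ≈ 0.99 m/s.
So the scatterer in a fluid is moving at 0.99 m/s toward the emitter.

0.99 m/s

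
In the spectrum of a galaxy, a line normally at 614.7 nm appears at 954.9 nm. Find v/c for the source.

0.414

λ'/λ₀ = 1.5534 > 1 (redshift), so the source is receding.
λ'/λ₀ = √((1 + β)/(1 − β)) for a receding source ⇒ β = (r² − 1)/(r² + 1) with r = λ'/λ₀.
β = (2.4132 − 1)/(2.4132 + 1) ≈ 0.414.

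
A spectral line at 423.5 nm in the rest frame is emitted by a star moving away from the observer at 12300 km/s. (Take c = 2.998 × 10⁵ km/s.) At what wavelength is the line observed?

441.2 nm

β = v/c = 12300/299800 = 0.0410.
Relativistic Doppler for wavelength: λ' = λ₀ · √((1 + β)/(1 − β)).
λ' = 423.5 × √(1.0410/0.9590) = 423.5 × 1.04190 ≈ 441.2 nm.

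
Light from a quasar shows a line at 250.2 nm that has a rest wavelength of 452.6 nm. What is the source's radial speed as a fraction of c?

0.532

λ'/λ₀ = 0.5528 < 1 (blueshift), so the source is approaching.
λ'/λ₀ = √((1 − β)/(1 + β)) for an approaching source ⇒ β = (1 − r²)/(1 + r²) with r = λ'/λ₀.
β = (1 − 0.3056)/(1 + 0.3056) ≈ 0.532.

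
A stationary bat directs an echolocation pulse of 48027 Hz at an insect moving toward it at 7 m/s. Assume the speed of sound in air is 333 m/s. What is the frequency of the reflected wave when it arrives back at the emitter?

50090 Hz

At the insect (a moving observer), f₁ = f₀ · (v + u)/v = 48027 × 340/333 ≈ 49037 Hz.
The reflection then acts as a moving source: f₂ = f₁ · v/(v − u) ≈ 50090 Hz.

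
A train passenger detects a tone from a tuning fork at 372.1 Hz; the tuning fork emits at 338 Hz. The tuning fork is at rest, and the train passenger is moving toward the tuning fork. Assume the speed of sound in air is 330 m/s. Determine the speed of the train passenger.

f' = f · (v + v_o)/v ⇒ v_o = v · |f'/f − 1|.
v_o = 330 × |372.1/338 − 1| = 330 × 0.1009 ≈ 33 m/s.

33 m/s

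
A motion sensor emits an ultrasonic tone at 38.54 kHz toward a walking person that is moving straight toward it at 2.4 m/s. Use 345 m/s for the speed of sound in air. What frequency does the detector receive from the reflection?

39.1 kHz

At the walking person (a moving observer), f₁ = f₀ · (v + u)/v = 38.54 × 347.4/345 ≈ 38.8 kHz.
On reflection it acts as a source moving toward the stationary detector: f₂ = f₁ · v/(v − u) = 38.8 × 345/342.6 ≈ 39.1 kHz.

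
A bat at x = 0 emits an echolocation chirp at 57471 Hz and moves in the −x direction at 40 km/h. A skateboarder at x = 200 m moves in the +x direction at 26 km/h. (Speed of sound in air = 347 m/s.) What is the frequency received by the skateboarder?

54529 Hz

40 km/h = 11.11 m/s; 26 km/h = 7.222 m/s.
The observer lies on the +x side, so the source is heading away from the observer and the observer is heading away from the source.
Both move, so f' = f · (v − v_o)/(v + v_s).
f' = 57471 × (347 − 7.222)/(347 + 11.11) = 57471 × 339.78/358.11 ≈ 54529 Hz.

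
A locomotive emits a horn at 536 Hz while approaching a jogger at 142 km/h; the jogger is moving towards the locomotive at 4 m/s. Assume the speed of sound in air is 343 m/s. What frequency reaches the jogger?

142 km/h = 39.44 m/s.
Both move, so f' = f · (v + v_o)/(v − v_s).
f' = 536 × (343 + 4)/(343 − 39.44) = 536 × 347/303.56 ≈ 613 Hz.

613 Hz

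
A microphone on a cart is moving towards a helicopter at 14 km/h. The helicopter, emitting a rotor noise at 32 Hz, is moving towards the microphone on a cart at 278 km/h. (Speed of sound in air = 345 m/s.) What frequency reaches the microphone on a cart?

41.7 Hz

278 km/h = 77.22 m/s; 14 km/h = 3.889 m/s.
With source approaching and observer approaching, f' = f · (v + v_o)/(v − v_s).
f' = 32 × (345 + 3.889)/(345 − 77.22) = 32 × 348.89/267.78 ≈ 41.7 Hz.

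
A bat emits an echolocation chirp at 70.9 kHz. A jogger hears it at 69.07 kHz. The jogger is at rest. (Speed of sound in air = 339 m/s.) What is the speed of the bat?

9.0 m/s

f' < f, so the bat is receding.
f' = f · v/(v + v_s) ⇒ v_s = v · |1 − f/f'|.
v_s = 339 × |1 − 70.9/69.07| = 339 × 0.02649 ≈ 9.0 m/s.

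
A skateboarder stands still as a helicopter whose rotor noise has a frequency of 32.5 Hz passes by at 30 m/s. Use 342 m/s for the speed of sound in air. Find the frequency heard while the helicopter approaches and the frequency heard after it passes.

Approaching: f₁ = f · v/(v − v_s) = 32.5 × 342/312 ≈ 35.6 Hz.
Receding: f₂ = f · v/(v + v_s) = 32.5 × 342/372 ≈ 29.9 Hz.

35.6 Hz approaching; 29.9 Hz receding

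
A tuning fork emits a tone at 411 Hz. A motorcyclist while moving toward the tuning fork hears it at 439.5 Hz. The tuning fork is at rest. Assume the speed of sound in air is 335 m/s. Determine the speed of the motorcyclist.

f' = f · (v + v_o)/v ⇒ v_o = v · |f'/f − 1|.
v_o = 335 × |439.5/411 − 1| = 335 × 0.06934 ≈ 23.2 m/s.

23.2 m/s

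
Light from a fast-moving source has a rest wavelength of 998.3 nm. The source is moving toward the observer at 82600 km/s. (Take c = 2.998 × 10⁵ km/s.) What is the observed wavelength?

752.4 nm

β = v/c = 82600/299800 = 0.2755.
Relativistic Doppler for wavelength: λ' = λ₀ · √((1 − β)/(1 + β)).
λ' = 998.3 × √(0.7245/1.2755) = 998.3 × 0.75365 ≈ 752.4 nm.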